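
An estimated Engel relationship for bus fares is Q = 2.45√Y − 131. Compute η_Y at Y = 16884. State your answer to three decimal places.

At Y = 16884: Q = 187.349.
dQ/dY = 2.45/(2√Y) = 0.00942754 at this income.
η = (dQ/dY)·(Y/Q) = 0.00942754 × (16884/187.349) = 0.850.

0.850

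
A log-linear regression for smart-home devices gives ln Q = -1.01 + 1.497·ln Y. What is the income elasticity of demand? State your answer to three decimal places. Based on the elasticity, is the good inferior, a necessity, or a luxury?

In a log-linear demand, the coefficient on ln Y is the income elasticity.
So η = 1.497.
η > 1 ⇒ luxury.

1.497 (luxury)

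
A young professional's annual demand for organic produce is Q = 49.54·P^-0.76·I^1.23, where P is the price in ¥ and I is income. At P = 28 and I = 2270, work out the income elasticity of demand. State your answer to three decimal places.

For a multiplicative demand Q = A·P^α·I^β, the income elasticity is β everywhere.
Here β = 1.23, so η = 1.230.

1.230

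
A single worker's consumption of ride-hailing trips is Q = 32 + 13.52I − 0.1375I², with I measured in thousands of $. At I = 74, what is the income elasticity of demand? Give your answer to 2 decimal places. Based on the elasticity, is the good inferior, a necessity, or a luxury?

-1.81 (inferior good)

At I = 74: Q = 279.5300.
dQ/dI = 13.52 − 0.275I = -6.83000.
η = (dQ/dI)·(I/Q) = -6.83000 × (74/279.5300) = -1.81.
η < 0 ⇒ inferior good.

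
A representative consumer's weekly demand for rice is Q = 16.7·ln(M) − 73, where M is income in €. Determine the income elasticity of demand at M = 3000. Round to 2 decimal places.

0.28

At M = 3000: Q = 60.706.
dQ/dM = 16.7/M = 0.00556667 at this income.
η = (dQ/dM)·(M/Q) = 0.00556667 × (3000/60.706) = 0.28.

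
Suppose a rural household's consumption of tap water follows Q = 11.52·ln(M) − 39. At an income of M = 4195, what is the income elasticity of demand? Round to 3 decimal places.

0.202

At M = 4195: Q = 57.096.
dQ/dM = 11.52/M = 0.00274613 at this income.
η = (dQ/dM)·(M/Q) = 0.00274613 × (4195/57.096) = 0.202.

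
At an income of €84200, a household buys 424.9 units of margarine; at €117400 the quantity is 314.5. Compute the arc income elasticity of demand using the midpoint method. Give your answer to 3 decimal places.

-0.907

ΔQ = 314.5 − 424.9 = -110.4; midpoint Q̄ = (424.9 + 314.5)/2 = 369.7.
ΔI = 117400 − 84200 = 33200; midpoint Ī = (84200 + 117400)/2 = 100800.
η = (ΔQ/Q̄) ÷ (ΔI/Ī) = (-110.4/369.7) ÷ (33200/100800) = -0.907.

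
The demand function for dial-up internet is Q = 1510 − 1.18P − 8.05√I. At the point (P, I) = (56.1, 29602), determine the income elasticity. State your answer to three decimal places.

-11.781

At P = 56.1, I = 29602: Q = 58.781.
Holding P constant, ∂Q/∂I = -8.05/(2√I) = -0.023394.
η_I = (∂Q/∂I)·(I/Q) = -0.023394 × (29602/58.781) = -11.781.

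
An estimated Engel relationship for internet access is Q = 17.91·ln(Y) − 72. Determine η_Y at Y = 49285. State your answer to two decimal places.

0.15

At Y = 49285: Q = 121.524.
dQ/dY = 17.91/Y = 0.000363397 at this income.
η = (dQ/dY)·(Y/Q) = 0.000363397 × (49285/121.524) = 0.15.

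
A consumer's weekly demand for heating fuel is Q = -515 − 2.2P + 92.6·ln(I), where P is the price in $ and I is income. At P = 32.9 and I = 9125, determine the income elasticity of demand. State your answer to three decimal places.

At P = 32.9, I = 9125: Q = 257.018.
Holding P constant, ∂Q/∂I = 92.6/I = 0.0101479.
η_I = (∂Q/∂I)·(I/Q) = 0.0101479 × (9125/257.018) = 0.360.

0.360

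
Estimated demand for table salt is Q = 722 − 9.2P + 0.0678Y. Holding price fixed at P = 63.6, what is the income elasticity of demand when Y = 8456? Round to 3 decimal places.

At P = 63.6, Y = 8456: Q = 710.197.
Holding P constant, ∂Q/∂Y = 0.0678.
η_Y = (∂Q/∂Y)·(Y/Q) = 0.0678 × (8456/710.197) = 0.807.

0.807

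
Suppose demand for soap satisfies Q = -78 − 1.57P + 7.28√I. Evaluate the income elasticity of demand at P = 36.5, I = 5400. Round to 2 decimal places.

0.67

At P = 36.5, I = 5400: Q = 399.664.
Holding P constant, ∂Q/∂I = 7.28/(2√I) = 0.0495341.
η_I = (∂Q/∂I)·(I/Q) = 0.0495341 × (5400/399.664) = 0.67.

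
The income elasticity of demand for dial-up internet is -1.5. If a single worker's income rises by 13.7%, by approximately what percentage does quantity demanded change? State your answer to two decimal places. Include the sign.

-20.55%

%ΔQ ≈ η × %ΔI = -1.5 × 13.7% = -20.55%.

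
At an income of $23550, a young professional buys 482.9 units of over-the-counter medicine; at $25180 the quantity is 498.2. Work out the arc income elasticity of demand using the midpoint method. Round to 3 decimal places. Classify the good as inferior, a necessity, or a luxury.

ΔQ = 498.2 − 482.9 = 15.3; midpoint Q̄ = (482.9 + 498.2)/2 = 490.55.
ΔI = 25180 − 23550 = 1630; midpoint Ī = (23550 + 25180)/2 = 24365.
η = (ΔQ/Q̄) ÷ (ΔI/Ī) = (15.3/490.55) ÷ (1630/24365) = 0.466.
0 < η < 1 ⇒ necessity.

0.466 (necessity)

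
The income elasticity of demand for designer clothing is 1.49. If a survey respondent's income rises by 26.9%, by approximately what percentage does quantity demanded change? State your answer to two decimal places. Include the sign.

%ΔQ ≈ η × %ΔI = 1.49 × 26.9% = 40.08%.

40.08%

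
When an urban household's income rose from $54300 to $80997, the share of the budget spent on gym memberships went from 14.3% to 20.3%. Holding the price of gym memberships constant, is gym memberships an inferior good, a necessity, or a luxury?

The budget share rises as income rises, so η > 1.

luxury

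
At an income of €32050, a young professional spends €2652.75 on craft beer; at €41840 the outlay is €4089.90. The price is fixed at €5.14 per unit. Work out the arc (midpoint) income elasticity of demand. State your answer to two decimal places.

With a constant price, Q₁ = 2652.75/5.14 = 516.099 and Q₂ = 4089.90/5.14 = 795.700 (equivalently, work directly with expenditure since P cancels).
Midpoint %ΔQ = (4089.90 − 2652.75)/3371.33 = 0.42629; midpoint %ΔI = (41840 − 32050)/36945 = 0.26499.
η = 0.42629 / 0.26499 = 1.61.

1.61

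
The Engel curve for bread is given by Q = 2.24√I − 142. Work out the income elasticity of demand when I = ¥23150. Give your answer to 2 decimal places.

0.86

At I = 23150: Q = 198.819.
dQ/dI = 2.24/(2√I) = 0.0073611 at this income.
η = (dQ/dI)·(I/Q) = 0.0073611 × (23150/198.819) = 0.86.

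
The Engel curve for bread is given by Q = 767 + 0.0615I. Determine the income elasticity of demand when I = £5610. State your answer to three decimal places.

At I = 5610: Q = 1112.015.
dQ/dI = 0.0615.
η = (dQ/dI)·(I/Q) = 0.0615 × (5610/1112.015) = 0.310.

0.310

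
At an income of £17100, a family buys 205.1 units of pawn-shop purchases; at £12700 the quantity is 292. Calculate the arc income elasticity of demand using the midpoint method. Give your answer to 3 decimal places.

-1.184

ΔQ = 292 − 205.1 = 86.9; midpoint Q̄ = (205.1 + 292)/2 = 248.55.
ΔI = 12700 − 17100 = -4400; midpoint Ī = (17100 + 12700)/2 = 14900.
η = (ΔQ/Q̄) ÷ (ΔI/Ī) = (86.9/248.55) ÷ (-4400/14900) = -1.184.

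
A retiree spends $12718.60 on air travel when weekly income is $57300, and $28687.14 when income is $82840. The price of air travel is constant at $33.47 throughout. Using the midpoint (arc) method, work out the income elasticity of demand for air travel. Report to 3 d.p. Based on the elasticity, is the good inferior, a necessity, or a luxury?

With a constant price, Q₁ = 12718.60/33.47 = 380.000 and Q₂ = 28687.14/33.47 = 857.100 (equivalently, work directly with expenditure since P cancels).
Midpoint %ΔQ = (28687.14 − 12718.60)/20702.87 = 0.77132; midpoint %ΔI = (82840 − 57300)/70070 = 0.36449.
η = 0.77132 / 0.36449 = 2.116.
η > 1 ⇒ luxury.

2.116 (luxury)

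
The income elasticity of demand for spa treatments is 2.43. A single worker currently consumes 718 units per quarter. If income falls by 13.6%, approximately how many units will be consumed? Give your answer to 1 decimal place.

480.7

%ΔQ ≈ η × %ΔI = 2.43 × (-13.6%) = -33.048%.
New Q ≈ 718 × (1 − 0.33048) = 480.7.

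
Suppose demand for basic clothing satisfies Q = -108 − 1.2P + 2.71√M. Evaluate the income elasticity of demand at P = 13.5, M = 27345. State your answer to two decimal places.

0.69

At P = 13.5, M = 27345: Q = 323.934.
Holding P constant, ∂Q/∂M = 2.71/(2√M) = 0.00819408.
η_M = (∂Q/∂M)·(M/Q) = 0.00819408 × (27345/323.934) = 0.69.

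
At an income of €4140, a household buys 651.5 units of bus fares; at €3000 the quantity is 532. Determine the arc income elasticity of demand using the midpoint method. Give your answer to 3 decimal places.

0.632

ΔQ = 532 − 651.5 = -119.5; midpoint Q̄ = (651.5 + 532)/2 = 591.75.
ΔI = 3000 − 4140 = -1140; midpoint Ī = (4140 + 3000)/2 = 3570.
η = (ΔQ/Q̄) ÷ (ΔI/Ī) = (-119.5/591.75) ÷ (-1140/3570) = 0.632.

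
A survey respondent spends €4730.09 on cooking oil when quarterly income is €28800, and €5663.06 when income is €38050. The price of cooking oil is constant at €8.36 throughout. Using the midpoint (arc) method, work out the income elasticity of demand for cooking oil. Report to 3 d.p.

0.649

With a constant price, Q₁ = 4730.09/8.36 = 565.800 and Q₂ = 5663.06/8.36 = 677.400 (equivalently, work directly with expenditure since P cancels).
Midpoint %ΔQ = (5663.06 − 4730.09)/5196.58 = 0.17954; midpoint %ΔI = (38050 − 28800)/33425 = 0.27674.
η = 0.17954 / 0.27674 = 0.649.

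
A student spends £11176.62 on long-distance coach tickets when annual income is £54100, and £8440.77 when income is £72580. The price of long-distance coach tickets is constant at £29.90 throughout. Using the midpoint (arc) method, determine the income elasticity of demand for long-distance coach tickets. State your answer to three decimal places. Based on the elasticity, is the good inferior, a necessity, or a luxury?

With a constant price, Q₁ = 11176.62/29.90 = 373.800 and Q₂ = 8440.77/29.90 = 282.300 (equivalently, work directly with expenditure since P cancels).
Midpoint %ΔQ = (8440.77 − 11176.62)/9808.70 = -0.27892; midpoint %ΔI = (72580 − 54100)/63340 = 0.29176.
η = -0.27892 / 0.29176 = -0.956.
η < 0 ⇒ inferior good.

-0.956 (inferior good)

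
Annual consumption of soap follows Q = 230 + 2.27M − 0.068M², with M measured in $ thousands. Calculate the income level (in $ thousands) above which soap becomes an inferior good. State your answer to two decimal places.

dQ/dM = 2.27 − 0.136M.
The good is inferior where dQ/dM < 0. Setting dQ/dM = 0 gives M = 2.27 / 0.136 = 16.69.

16.69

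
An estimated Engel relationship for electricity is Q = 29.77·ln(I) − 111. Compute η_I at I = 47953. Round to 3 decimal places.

At I = 47953: Q = 209.860.
dQ/dI = 29.77/I = 0.000620816 at this income.
η = (dQ/dI)·(I/Q) = 0.000620816 × (47953/209.860) = 0.142.

0.142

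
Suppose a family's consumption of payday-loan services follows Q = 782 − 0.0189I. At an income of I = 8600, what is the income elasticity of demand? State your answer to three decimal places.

At I = 8600: Q = 619.460.
dQ/dI = −0.0189.
η = (dQ/dI)·(I/Q) = -0.0189 × (8600/619.460) = -0.262.

-0.262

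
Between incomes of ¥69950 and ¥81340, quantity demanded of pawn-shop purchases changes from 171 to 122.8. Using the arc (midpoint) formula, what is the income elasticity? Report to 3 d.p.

-2.179

ΔQ = 122.8 − 171 = -48.2; midpoint Q̄ = (171 + 122.8)/2 = 146.9.
ΔI = 81340 − 69950 = 11390; midpoint Ī = (69950 + 81340)/2 = 75645.
η = (ΔQ/Q̄) ÷ (ΔI/Ī) = (-48.2/146.9) ÷ (11390/75645) = -2.179.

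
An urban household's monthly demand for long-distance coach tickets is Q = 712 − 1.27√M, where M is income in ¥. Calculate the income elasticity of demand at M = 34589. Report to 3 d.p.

At M = 34589: Q = 475.804.
dQ/dM = -1.27/(2√M) = -0.00341432 at this income.
η = (dQ/dM)·(M/Q) = -0.00341432 × (34589/475.804) = -0.248.

-0.248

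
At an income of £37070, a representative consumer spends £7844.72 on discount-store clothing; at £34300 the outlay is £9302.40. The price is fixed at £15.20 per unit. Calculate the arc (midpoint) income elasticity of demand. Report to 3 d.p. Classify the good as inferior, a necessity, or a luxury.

With a constant price, Q₁ = 7844.72/15.20 = 516.100 and Q₂ = 9302.40/15.20 = 612.000 (equivalently, work directly with expenditure since P cancels).
Midpoint %ΔQ = (9302.40 − 7844.72)/8573.56 = 0.17002; midpoint %ΔI = (34300 − 37070)/35685 = -0.07762.
η = 0.17002 / -0.07762 = -2.190.
η < 0 ⇒ inferior good.

-2.190 (inferior good)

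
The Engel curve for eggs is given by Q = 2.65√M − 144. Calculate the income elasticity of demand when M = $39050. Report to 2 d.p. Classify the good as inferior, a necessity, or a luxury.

At M = 39050: Q = 379.668.
dQ/dM = 2.65/(2√M) = 0.0067051 at this income.
η = (dQ/dM)·(M/Q) = 0.0067051 × (39050/379.668) = 0.69.
Since 0 < η < 1, the good is a necessity.

0.69 (necessity)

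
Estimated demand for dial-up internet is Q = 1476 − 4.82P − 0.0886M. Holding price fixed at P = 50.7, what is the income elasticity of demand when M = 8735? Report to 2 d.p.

-1.69

At P = 50.7, M = 8735: Q = 457.705.
Holding P constant, ∂Q/∂M = −0.0886.
η_M = (∂Q/∂M)·(M/Q) = -0.0886 × (8735/457.705) = -1.69.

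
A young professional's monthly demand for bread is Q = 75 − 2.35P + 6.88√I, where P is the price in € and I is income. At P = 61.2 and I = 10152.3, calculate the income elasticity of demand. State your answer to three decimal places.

At P = 61.2, I = 10152.3: Q = 624.399.
Holding P constant, ∂Q/∂I = 6.88/(2√I) = 0.034141.
η_I = (∂Q/∂I)·(I/Q) = 0.034141 × (10152.3/624.399) = 0.555.

0.555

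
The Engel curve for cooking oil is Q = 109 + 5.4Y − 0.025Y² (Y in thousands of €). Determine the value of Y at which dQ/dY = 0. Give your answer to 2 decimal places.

108.00

dQ/dY = 5.4 − 0.05Y.
The good is inferior where dQ/dY < 0. Setting dQ/dY = 0 gives Y = 5.4 / 0.05 = 108.00.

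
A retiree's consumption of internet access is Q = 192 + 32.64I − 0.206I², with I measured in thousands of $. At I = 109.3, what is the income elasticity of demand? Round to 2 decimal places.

At I = 109.3: Q = 1298.5751.
dQ/dI = 32.64 − 0.412I = -12.39160.
η = (dQ/dI)·(I/Q) = -12.39160 × (109.3/1298.5751) = -1.04.

-1.04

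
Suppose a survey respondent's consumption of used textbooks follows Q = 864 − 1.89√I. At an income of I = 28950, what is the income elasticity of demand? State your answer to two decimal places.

-0.30

At I = 28950: Q = 542.422.
dQ/dI = -1.89/(2√I) = -0.00555402 at this income.
η = (dQ/dI)·(I/Q) = -0.00555402 × (28950/542.422) = -0.30.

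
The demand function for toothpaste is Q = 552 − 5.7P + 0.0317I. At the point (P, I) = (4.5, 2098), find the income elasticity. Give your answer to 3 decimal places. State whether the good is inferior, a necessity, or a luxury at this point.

At P = 4.5, I = 2098: Q = 592.857.
Holding P constant, ∂Q/∂I = 0.0317.
η_I = (∂Q/∂I)·(I/Q) = 0.0317 × (2098/592.857) = 0.112.
Since 0 < η < 1, this is a necessity.

0.112 (necessity)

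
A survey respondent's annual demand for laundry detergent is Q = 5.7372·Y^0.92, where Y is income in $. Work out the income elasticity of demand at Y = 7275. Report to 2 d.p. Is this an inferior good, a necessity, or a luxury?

For Q = A·Y^β the income elasticity is constant and equal to β.
Here β = 0.92, so η = 0.92.
Since 0 < η < 1, the good is a necessity.

0.92 (necessity)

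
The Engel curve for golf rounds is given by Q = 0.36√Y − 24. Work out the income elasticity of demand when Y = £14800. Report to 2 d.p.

At Y = 14800: Q = 19.796.
dQ/dY = 0.36/(2√Y) = 0.00147959 at this income.
η = (dQ/dY)·(Y/Q) = 0.00147959 × (14800/19.796) = 1.11.

1.11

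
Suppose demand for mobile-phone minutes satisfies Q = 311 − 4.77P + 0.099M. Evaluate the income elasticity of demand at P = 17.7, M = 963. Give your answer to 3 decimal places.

0.296

At P = 17.7, M = 963: Q = 321.908.
Holding P constant, ∂Q/∂M = 0.099.
η_M = (∂Q/∂M)·(M/Q) = 0.099 × (963/321.908) = 0.296.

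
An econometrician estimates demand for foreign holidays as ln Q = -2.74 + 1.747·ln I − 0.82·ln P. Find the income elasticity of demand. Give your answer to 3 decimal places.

In a log-linear demand, the coefficient on ln I is the income elasticity.
So η = 1.747.

1.747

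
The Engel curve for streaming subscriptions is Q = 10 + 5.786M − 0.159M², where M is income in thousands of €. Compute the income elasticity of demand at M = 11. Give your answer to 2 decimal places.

At M = 11: Q = 54.4070.
dQ/dM = 5.786 − 0.318M = 2.28800.
η = (dQ/dM)·(M/Q) = 2.28800 × (11/54.4070) = 0.46.

0.46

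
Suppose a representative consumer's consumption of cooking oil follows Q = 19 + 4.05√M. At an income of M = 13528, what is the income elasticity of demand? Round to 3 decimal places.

At M = 13528: Q = 490.055.
dQ/dM = 4.05/(2√M) = 0.0174104 at this income.
η = (dQ/dM)·(M/Q) = 0.0174104 × (13528/490.055) = 0.481.

0.481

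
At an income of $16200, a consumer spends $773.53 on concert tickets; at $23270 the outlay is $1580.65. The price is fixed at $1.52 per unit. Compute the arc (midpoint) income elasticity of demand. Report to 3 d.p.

With a constant price, Q₁ = 773.53/1.52 = 508.901 and Q₂ = 1580.65/1.52 = 1039.901 (equivalently, work directly with expenditure since P cancels).
Midpoint %ΔQ = (1580.65 − 773.53)/1177.09 = 0.68569; midpoint %ΔI = (23270 − 16200)/19735 = 0.35825.
η = 0.68569 / 0.35825 = 1.914.

1.914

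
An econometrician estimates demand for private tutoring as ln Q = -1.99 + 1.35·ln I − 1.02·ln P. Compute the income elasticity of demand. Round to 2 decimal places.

In a log-linear demand, the coefficient on ln I is the income elasticity.
So η = 1.35.

1.35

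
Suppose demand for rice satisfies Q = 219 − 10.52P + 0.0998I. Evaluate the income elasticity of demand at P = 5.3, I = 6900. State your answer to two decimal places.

0.81

At P = 5.3, I = 6900: Q = 851.864.
Holding P constant, ∂Q/∂I = 0.0998.
η_I = (∂Q/∂I)·(I/Q) = 0.0998 × (6900/851.864) = 0.81.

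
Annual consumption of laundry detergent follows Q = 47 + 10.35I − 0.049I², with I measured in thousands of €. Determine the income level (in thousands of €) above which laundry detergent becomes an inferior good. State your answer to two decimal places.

105.61

dQ/dI = 10.35 − 0.098I.
The good is inferior where dQ/dI < 0. Setting dQ/dI = 0 gives I = 10.35 / 0.098 = 105.61.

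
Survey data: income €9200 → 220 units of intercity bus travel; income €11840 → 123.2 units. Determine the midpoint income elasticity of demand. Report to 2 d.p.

ΔQ = 123.2 − 220 = -96.8; midpoint Q̄ = (220 + 123.2)/2 = 171.6.
ΔI = 11840 − 9200 = 2640; midpoint Ī = (9200 + 11840)/2 = 10520.
η = (ΔQ/Q̄) ÷ (ΔI/Ī) = (-96.8/171.6) ÷ (2640/10520) = -2.25.

-2.25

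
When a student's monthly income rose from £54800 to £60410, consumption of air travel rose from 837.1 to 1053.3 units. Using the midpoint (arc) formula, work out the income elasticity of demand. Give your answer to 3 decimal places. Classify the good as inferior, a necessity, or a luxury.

2.349 (luxury)

ΔQ = 1053.3 − 837.1 = 216.2; midpoint Q̄ = (837.1 + 1053.3)/2 = 945.2.
ΔI = 60410 − 54800 = 5610; midpoint Ī = (54800 + 60410)/2 = 57605.
η = (ΔQ/Q̄) ÷ (ΔI/Ī) = (216.2/945.2) ÷ (5610/57605) = 2.349.
η > 1 ⇒ luxury.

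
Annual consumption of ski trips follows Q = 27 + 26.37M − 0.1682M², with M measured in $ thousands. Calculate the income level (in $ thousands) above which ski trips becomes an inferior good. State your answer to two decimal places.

78.39

dQ/dM = 26.37 − 0.3364M.
The good is inferior where dQ/dM < 0. Setting dQ/dM = 0 gives M = 26.37 / 0.3364 = 78.39.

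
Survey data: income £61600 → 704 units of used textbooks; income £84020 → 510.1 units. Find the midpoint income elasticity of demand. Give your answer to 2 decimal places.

ΔQ = 510.1 − 704 = -193.9; midpoint Q̄ = (704 + 510.1)/2 = 607.05.
ΔI = 84020 − 61600 = 22420; midpoint Ī = (61600 + 84020)/2 = 72810.
η = (ΔQ/Q̄) ÷ (ΔI/Ī) = (-193.9/607.05) ÷ (22420/72810) = -1.04.

-1.04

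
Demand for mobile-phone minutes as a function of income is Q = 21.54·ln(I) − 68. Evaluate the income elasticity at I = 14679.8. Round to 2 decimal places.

0.16

At I = 14679.8: Q = 138.660.
dQ/dI = 21.54/I = 0.00146732 at this income.
η = (dQ/dI)·(I/Q) = 0.00146732 × (14679.8/138.660) = 0.16.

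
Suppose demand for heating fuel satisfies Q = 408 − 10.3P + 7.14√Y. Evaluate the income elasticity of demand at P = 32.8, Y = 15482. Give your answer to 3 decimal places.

At P = 32.8, Y = 15482: Q = 958.567.
Holding P constant, ∂Q/∂Y = 7.14/(2√Y) = 0.0286916.
η_Y = (∂Q/∂Y)·(Y/Q) = 0.0286916 × (15482/958.567) = 0.463.

0.463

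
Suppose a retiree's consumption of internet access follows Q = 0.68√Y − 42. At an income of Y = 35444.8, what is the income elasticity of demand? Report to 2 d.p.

At Y = 35444.8: Q = 86.022.
dQ/dY = 0.68/(2√Y) = 0.00180594 at this income.
η = (dQ/dY)·(Y/Q) = 0.00180594 × (35444.8/86.022) = 0.74.

0.74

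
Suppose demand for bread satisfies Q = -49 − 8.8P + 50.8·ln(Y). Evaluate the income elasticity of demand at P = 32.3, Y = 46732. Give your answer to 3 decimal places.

At P = 32.3, Y = 46732: Q = 212.971.
Holding P constant, ∂Q/∂Y = 50.8/Y = 0.00108705.
η_Y = (∂Q/∂Y)·(Y/Q) = 0.00108705 × (46732/212.971) = 0.239.

0.239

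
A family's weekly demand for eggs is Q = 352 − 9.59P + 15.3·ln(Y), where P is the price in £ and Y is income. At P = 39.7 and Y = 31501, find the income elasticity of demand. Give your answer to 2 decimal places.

At P = 39.7, Y = 31501: Q = 129.751.
Holding P constant, ∂Q/∂Y = 15.3/Y = 0.000485699.
η_Y = (∂Q/∂Y)·(Y/Q) = 0.000485699 × (31501/129.751) = 0.12.

0.12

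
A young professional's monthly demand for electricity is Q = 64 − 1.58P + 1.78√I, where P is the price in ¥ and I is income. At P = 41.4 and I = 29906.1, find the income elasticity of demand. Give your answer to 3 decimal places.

0.502

At P = 41.4, I = 29906.1: Q = 306.410.
Holding P constant, ∂Q/∂I = 1.78/(2√I) = 0.00514648.
η_I = (∂Q/∂I)·(I/Q) = 0.00514648 × (29906.1/306.410) = 0.502.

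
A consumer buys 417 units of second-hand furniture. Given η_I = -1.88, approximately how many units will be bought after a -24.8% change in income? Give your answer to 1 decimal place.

%ΔQ ≈ η × %ΔI = -1.88 × (-24.8%) = 46.624%.
New Q ≈ 417 × (1 + 0.46624) = 611.4.

611.4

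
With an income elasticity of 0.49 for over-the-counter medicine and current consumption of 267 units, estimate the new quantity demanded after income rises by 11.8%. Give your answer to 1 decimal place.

282.4

%ΔQ ≈ η × %ΔI = 0.49 × 11.8% = 5.782%.
New Q ≈ 267 × (1 + 0.05782) = 282.4.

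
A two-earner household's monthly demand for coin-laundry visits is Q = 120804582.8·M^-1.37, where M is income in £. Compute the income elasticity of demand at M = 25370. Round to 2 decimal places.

-1.37

For Q = A·M^β the income elasticity is constant and equal to β.
Here β = -1.37, so η = -1.37.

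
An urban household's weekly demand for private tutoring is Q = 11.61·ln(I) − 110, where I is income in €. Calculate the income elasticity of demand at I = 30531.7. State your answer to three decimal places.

1.174

At I = 30531.7: Q = 9.891.
dQ/dI = 11.61/I = 0.000380261 at this income.
η = (dQ/dI)·(I/Q) = 0.000380261 × (30531.7/9.891) = 1.174.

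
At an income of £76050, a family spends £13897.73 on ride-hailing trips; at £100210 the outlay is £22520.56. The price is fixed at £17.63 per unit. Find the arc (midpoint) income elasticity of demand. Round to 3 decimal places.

With a constant price, Q₁ = 13897.73/17.63 = 788.300 and Q₂ = 22520.56/17.63 = 1277.400 (equivalently, work directly with expenditure since P cancels).
Midpoint %ΔQ = (22520.56 − 13897.73)/18209.15 = 0.47354; midpoint %ΔI = (100210 − 76050)/88130 = 0.27414.
η = 0.47354 / 0.27414 = 1.727.

1.727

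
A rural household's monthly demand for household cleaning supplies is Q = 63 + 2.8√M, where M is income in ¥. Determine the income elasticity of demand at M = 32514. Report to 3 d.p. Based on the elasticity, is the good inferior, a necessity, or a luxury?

At M = 32514: Q = 567.886.
dQ/dM = 2.8/(2√M) = 0.00776413 at this income.
η = (dQ/dM)·(M/Q) = 0.00776413 × (32514/567.886) = 0.445.
Since 0 < η < 1, the good is a necessity.

0.445 (necessity)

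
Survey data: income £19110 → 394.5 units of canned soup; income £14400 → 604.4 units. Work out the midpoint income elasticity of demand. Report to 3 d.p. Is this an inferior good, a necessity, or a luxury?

-1.495 (inferior good)

ΔQ = 604.4 − 394.5 = 209.9; midpoint Q̄ = (394.5 + 604.4)/2 = 499.45.
ΔI = 14400 − 19110 = -4710; midpoint Ī = (19110 + 14400)/2 = 16755.
η = (ΔQ/Q̄) ÷ (ΔI/Ī) = (209.9/499.45) ÷ (-4710/16755) = -1.495.
η < 0 ⇒ inferior good.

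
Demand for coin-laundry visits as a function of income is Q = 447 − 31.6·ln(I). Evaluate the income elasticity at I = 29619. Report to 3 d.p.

At I = 29619: Q = 121.641.
dQ/dI = -31.6/I = -0.00106688 at this income.
η = (dQ/dI)·(I/Q) = -0.00106688 × (29619/121.641) = -0.260.

-0.260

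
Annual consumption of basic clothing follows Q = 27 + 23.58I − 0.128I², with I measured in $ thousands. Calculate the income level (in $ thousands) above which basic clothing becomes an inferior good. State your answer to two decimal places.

dQ/dI = 23.58 − 0.256I.
The good is inferior where dQ/dI < 0. Setting dQ/dI = 0 gives I = 23.58 / 0.256 = 92.11.

92.11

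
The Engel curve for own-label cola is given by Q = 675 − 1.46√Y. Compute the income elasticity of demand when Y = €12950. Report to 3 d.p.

-0.163

At Y = 12950: Q = 508.855.
dQ/dY = -1.46/(2√Y) = -0.00641487 at this income.
η = (dQ/dY)·(Y/Q) = -0.00641487 × (12950/508.855) = -0.163.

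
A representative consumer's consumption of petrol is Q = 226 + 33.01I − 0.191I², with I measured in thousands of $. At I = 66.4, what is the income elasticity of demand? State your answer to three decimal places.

0.322

At I = 66.4: Q = 1575.7526.
dQ/dI = 33.01 − 0.382I = 7.64520.
η = (dQ/dI)·(I/Q) = 7.64520 × (66.4/1575.7526) = 0.322.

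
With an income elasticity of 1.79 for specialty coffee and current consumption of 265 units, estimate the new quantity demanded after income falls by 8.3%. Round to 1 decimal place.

%ΔQ ≈ η × %ΔI = 1.79 × (-8.3%) = -14.857%.
New Q ≈ 265 × (1 − 0.14857) = 225.6.

225.6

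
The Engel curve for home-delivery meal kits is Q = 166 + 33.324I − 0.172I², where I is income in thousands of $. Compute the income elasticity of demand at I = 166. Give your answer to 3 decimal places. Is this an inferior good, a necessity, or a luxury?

-4.120 (inferior good)

At I = 166: Q = 958.1520.
dQ/dI = 33.324 − 0.344I = -23.78000.
η = (dQ/dI)·(I/Q) = -23.78000 × (166/958.1520) = -4.120.
η < 0 ⇒ inferior good.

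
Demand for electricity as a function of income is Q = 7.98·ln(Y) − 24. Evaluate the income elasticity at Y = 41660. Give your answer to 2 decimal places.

At Y = 41660: Q = 60.886.
dQ/dY = 7.98/Y = 0.000191551 at this income.
η = (dQ/dY)·(Y/Q) = 0.000191551 × (41660/60.886) = 0.13.

0.13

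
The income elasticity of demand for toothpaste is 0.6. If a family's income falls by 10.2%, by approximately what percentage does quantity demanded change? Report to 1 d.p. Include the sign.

-6.1%

%ΔQ ≈ η × %ΔI = 0.6 × (-10.2%) = -6.1%.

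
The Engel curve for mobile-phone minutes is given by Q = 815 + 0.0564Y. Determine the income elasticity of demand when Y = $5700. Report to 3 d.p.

At Y = 5700: Q = 1136.480.
dQ/dY = 0.0564.
η = (dQ/dY)·(Y/Q) = 0.0564 × (5700/1136.480) = 0.283.

0.283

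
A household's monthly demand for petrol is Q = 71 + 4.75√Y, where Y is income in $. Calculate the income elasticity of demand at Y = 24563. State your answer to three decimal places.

0.456

At Y = 24563: Q = 815.448.
dQ/dY = 4.75/(2√Y) = 0.0151538 at this income.
η = (dQ/dY)·(Y/Q) = 0.0151538 × (24563/815.448) = 0.456.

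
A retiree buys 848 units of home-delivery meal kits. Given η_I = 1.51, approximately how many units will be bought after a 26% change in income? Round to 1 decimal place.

%ΔQ ≈ η × %ΔI = 1.51 × 26% = 39.26%.
New Q ≈ 848 × (1 + 0.3926) = 1180.9.

1180.9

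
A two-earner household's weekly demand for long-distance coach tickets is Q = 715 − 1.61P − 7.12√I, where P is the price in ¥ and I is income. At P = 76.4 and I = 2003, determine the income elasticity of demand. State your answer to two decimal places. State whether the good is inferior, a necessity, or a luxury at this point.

-0.58 (inferior good)

At P = 76.4, I = 2003: Q = 273.341.
Holding P constant, ∂Q/∂I = -7.12/(2√I) = -0.0795444.
η_I = (∂Q/∂I)·(I/Q) = -0.0795444 × (2003/273.341) = -0.58.
Since η < 0, this is an inferior good.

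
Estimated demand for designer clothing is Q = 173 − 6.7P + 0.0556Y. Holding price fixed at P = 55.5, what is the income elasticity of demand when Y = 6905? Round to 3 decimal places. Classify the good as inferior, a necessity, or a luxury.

At P = 55.5, Y = 6905: Q = 185.068.
Holding P constant, ∂Q/∂Y = 0.0556.
η_Y = (∂Q/∂Y)·(Y/Q) = 0.0556 × (6905/185.068) = 2.074.
Since η > 1, this is a luxury.

2.074 (luxury)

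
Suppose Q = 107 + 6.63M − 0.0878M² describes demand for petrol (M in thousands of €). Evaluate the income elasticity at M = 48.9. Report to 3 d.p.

At M = 48.9: Q = 221.2588.
dQ/dM = 6.63 − 0.1756M = -1.95684.
η = (dQ/dM)·(M/Q) = -1.95684 × (48.9/221.2588) = -0.432.

-0.432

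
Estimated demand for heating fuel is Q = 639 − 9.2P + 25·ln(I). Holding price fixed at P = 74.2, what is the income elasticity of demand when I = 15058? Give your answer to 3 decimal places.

0.127

At P = 74.2, I = 15058: Q = 196.852.
Holding P constant, ∂Q/∂I = 25/I = 0.00166025.
η_I = (∂Q/∂I)·(I/Q) = 0.00166025 × (15058/196.852) = 0.127.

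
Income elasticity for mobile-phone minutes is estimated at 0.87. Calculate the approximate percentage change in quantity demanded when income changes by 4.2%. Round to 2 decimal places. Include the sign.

3.65%

%ΔQ ≈ η × %ΔI = 0.87 × 4.2% = 3.65%.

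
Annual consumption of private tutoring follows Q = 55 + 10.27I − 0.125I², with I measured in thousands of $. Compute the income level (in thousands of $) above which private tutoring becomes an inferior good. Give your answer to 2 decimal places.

41.08

dQ/dI = 10.27 − 0.25I.
The good is inferior where dQ/dI < 0. Setting dQ/dI = 0 gives I = 10.27 / 0.25 = 41.08.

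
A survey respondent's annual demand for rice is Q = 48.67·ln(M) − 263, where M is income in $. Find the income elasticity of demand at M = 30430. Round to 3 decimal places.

At M = 30430: Q = 239.429.
dQ/dM = 48.67/M = 0.00159941 at this income.
η = (dQ/dM)·(M/Q) = 0.00159941 × (30430/239.429) = 0.203.

0.203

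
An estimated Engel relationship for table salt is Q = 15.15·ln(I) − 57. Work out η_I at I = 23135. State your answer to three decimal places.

At I = 23135: Q = 95.244.
dQ/dI = 15.15/I = 0.000654852 at this income.
η = (dQ/dI)·(I/Q) = 0.000654852 × (23135/95.244) = 0.159.

0.159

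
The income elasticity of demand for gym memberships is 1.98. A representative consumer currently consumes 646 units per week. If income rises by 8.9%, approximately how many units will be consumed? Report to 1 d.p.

759.8

%ΔQ ≈ η × %ΔI = 1.98 × 8.9% = 17.622%.
New Q ≈ 646 × (1 + 0.17622) = 759.8.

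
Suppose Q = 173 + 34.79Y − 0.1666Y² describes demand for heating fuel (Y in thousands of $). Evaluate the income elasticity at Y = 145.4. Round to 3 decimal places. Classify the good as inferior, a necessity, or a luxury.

At Y = 145.4: Q = 1709.3487.
dQ/dY = 34.79 − 0.3332Y = -13.65728.
η = (dQ/dY)·(Y/Q) = -13.65728 × (145.4/1709.3487) = -1.162.
η < 0 ⇒ inferior good.

-1.162 (inferior good)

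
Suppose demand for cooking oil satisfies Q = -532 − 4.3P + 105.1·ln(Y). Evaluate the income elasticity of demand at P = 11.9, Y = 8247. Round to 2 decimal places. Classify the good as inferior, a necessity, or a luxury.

0.29 (necessity)

At P = 11.9, Y = 8247: Q = 364.580.
Holding P constant, ∂Q/∂Y = 105.1/Y = 0.012744.
η_Y = (∂Q/∂Y)·(Y/Q) = 0.012744 × (8247/364.580) = 0.29.
Since 0 < η < 1, this is a necessity.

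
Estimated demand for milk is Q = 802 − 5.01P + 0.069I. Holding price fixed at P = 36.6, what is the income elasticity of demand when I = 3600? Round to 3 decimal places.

0.286

At P = 36.6, I = 3600: Q = 867.034.
Holding P constant, ∂Q/∂I = 0.069.
η_I = (∂Q/∂I)·(I/Q) = 0.069 × (3600/867.034) = 0.286.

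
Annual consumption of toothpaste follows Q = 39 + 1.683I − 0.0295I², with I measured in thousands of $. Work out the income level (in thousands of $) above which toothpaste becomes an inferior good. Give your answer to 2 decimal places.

28.53

dQ/dI = 1.683 − 0.059I.
The good is inferior where dQ/dI < 0. Setting dQ/dI = 0 gives I = 1.683 / 0.059 = 28.53.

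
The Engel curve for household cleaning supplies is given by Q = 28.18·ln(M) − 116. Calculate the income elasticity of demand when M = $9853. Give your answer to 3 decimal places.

0.197

At M = 9853: Q = 143.130.
dQ/dM = 28.18/M = 0.00286004 at this income.
η = (dQ/dM)·(M/Q) = 0.00286004 × (9853/143.130) = 0.197.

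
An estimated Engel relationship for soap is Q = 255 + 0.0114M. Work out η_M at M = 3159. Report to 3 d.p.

0.124

At M = 3159: Q = 291.013.
dQ/dM = 0.0114.
η = (dQ/dM)·(M/Q) = 0.0114 × (3159/291.013) = 0.124.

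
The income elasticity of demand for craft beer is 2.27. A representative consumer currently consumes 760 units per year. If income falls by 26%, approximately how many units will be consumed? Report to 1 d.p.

%ΔQ ≈ η × %ΔI = 2.27 × (-26%) = -59.02%.
New Q ≈ 760 × (1 − 0.5902) = 311.4.

311.4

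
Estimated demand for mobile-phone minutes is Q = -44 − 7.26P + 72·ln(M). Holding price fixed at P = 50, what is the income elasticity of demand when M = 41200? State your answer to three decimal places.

0.201

At P = 50, M = 41200: Q = 358.086.
Holding P constant, ∂Q/∂M = 72/M = 0.00174757.
η_M = (∂Q/∂M)·(M/Q) = 0.00174757 × (41200/358.086) = 0.201.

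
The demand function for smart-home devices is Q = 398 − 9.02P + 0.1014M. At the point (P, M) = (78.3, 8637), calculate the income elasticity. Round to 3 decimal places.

At P = 78.3, M = 8637: Q = 567.526.
Holding P constant, ∂Q/∂M = 0.1014.
η_M = (∂Q/∂M)·(M/Q) = 0.1014 × (8637/567.526) = 1.543.

1.543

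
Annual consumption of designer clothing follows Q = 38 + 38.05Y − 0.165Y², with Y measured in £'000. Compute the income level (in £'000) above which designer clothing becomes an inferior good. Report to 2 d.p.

115.30

dQ/dY = 38.05 − 0.33Y.
The good is inferior where dQ/dY < 0. Setting dQ/dY = 0 gives Y = 38.05 / 0.33 = 115.30.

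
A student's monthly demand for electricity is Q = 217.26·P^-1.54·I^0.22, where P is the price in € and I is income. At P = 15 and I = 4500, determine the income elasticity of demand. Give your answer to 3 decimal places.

For a multiplicative demand Q = A·P^α·I^β, the income elasticity is β everywhere.
Here β = 0.22, so η = 0.220.

0.220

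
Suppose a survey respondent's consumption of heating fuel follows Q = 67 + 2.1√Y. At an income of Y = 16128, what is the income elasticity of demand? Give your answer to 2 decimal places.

At Y = 16128: Q = 333.692.
dQ/dY = 2.1/(2√Y) = 0.00826797 at this income.
η = (dQ/dY)·(Y/Q) = 0.00826797 × (16128/333.692) = 0.40.

0.40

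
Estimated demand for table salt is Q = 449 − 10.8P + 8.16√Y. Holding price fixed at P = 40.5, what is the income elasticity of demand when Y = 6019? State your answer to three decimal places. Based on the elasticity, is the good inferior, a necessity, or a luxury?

At P = 40.5, Y = 6019: Q = 644.671.
Holding P constant, ∂Q/∂Y = 8.16/(2√Y) = 0.0525894.
η_Y = (∂Q/∂Y)·(Y/Q) = 0.0525894 × (6019/644.671) = 0.491.
Since 0 < η < 1, this is a necessity.

0.491 (necessity)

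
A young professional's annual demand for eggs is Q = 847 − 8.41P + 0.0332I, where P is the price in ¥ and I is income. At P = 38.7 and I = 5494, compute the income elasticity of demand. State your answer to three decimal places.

0.259

At P = 38.7, I = 5494: Q = 703.934.
Holding P constant, ∂Q/∂I = 0.0332.
η_I = (∂Q/∂I)·(I/Q) = 0.0332 × (5494/703.934) = 0.259.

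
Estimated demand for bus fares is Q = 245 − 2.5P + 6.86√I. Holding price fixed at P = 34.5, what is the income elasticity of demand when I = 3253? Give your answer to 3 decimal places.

At P = 34.5, I = 3253: Q = 550.011.
Holding P constant, ∂Q/∂I = 6.86/(2√I) = 0.0601384.
η_I = (∂Q/∂I)·(I/Q) = 0.0601384 × (3253/550.011) = 0.356.

0.356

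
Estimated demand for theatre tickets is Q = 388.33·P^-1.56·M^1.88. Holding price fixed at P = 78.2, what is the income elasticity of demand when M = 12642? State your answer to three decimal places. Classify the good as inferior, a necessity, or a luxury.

For a multiplicative demand Q = A·P^α·M^β, the income elasticity is β everywhere.
Here β = 1.88, so η = 1.880.
Since η > 1, this is a luxury.

1.880 (luxury)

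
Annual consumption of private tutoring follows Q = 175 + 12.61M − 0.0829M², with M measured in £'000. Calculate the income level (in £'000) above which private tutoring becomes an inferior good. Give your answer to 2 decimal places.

76.06

dQ/dM = 12.61 − 0.1658M.
The good is inferior where dQ/dM < 0. Setting dQ/dM = 0 gives M = 12.61 / 0.1658 = 76.06.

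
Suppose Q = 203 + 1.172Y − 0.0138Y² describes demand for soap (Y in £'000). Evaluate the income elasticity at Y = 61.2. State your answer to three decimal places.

-0.142

At Y = 61.2: Q = 223.0393.
dQ/dY = 1.172 − 0.0276Y = -0.51712.
η = (dQ/dY)·(Y/Q) = -0.51712 × (61.2/223.0393) = -0.142.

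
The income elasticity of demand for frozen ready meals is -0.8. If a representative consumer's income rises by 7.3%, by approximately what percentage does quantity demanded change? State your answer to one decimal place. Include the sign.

-5.8%

%ΔQ ≈ η × %ΔI = -0.8 × 7.3% = -5.8%.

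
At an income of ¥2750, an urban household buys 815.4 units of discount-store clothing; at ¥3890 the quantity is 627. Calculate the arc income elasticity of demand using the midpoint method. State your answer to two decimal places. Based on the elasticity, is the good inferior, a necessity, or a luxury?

ΔQ = 627 − 815.4 = -188.4; midpoint Q̄ = (815.4 + 627)/2 = 721.2.
ΔI = 3890 − 2750 = 1140; midpoint Ī = (2750 + 3890)/2 = 3320.
η = (ΔQ/Q̄) ÷ (ΔI/Ī) = (-188.4/721.2) ÷ (1140/3320) = -0.76.
η < 0 ⇒ inferior good.

-0.76 (inferior good)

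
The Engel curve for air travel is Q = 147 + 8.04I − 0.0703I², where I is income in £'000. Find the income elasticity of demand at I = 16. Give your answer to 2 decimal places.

0.36

At I = 16: Q = 257.6432.
dQ/dI = 8.04 − 0.1406I = 5.79040.
η = (dQ/dI)·(I/Q) = 5.79040 × (16/257.6432) = 0.36.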